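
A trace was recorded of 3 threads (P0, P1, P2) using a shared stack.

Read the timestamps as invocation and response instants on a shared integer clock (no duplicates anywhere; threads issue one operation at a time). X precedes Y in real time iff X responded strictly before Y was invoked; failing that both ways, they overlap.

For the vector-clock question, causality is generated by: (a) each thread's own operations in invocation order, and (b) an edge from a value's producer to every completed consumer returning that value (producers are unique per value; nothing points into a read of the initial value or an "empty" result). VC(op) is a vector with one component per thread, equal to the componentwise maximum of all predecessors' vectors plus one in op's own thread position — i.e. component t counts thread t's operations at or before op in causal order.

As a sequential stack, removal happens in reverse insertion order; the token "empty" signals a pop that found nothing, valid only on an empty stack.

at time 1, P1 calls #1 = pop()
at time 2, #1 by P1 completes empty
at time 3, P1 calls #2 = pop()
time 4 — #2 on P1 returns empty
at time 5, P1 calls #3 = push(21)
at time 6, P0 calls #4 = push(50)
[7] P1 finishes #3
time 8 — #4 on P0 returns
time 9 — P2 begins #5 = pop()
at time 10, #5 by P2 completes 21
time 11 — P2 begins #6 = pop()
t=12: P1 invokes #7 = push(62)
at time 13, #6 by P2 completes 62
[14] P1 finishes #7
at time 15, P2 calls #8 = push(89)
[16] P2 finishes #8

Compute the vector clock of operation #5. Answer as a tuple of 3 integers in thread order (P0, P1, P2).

invoked at 1, #1 has no predecessors; its own P1 bump gives (0, 1, 0)
invoked at 6, #4 has no predecessors; its own P0 bump gives (1, 0, 0)
VC(#2, invoked at 3): max of VC(#1)=(0, 1, 0), then +1 on thread P1 → (0, 2, 0)
VC(#3, invoked at 5): max of VC(#2)=(0, 2, 0), then +1 on thread P1 → (0, 3, 0)
VC(#5, invoked at 9): max of VC(#3)=(0, 3, 0), then +1 on thread P2 → (0, 3, 1)
VC(#7, invoked at 12): max of VC(#3)=(0, 3, 0), then +1 on thread P1 → (0, 4, 0)
VC(#6, invoked at 11): max of VC(#5)=(0, 3, 1), VC(#7)=(0, 4, 0), then +1 on thread P2 → (0, 4, 2)
VC(#8, invoked at 15): max of VC(#6)=(0, 4, 2), then +1 on thread P2 → (0, 4, 3)
target: VC(#5) = (0, 3, 1)

(0, 3, 1)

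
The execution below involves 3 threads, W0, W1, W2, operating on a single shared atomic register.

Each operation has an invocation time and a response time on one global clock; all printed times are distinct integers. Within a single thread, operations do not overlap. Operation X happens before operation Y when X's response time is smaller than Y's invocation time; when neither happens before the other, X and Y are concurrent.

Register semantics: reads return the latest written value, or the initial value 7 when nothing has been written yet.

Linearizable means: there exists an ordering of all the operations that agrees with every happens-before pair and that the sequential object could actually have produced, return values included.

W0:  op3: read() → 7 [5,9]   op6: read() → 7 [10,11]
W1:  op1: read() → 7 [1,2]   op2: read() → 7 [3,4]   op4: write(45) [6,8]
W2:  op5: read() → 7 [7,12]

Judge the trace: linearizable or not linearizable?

not linearizable

events 1..10 are fine; event 11 — the response of op6 at time 11 — makes the prefix non-linearizable
checked exhaustively: 2 real-time-consistent orders of 5 completed operations, zero legal atomic register replays
including or dropping the 1 pending operation (op5) in any combination fails
for example op1, op2, op3, op4, op6 (pending dropped) fails at step 5: op6 read() → 7 is not legal there
for example op1, op2, op4, op3, op6 (pending dropped) fails at step 4: op3 read() → 7 is not legal there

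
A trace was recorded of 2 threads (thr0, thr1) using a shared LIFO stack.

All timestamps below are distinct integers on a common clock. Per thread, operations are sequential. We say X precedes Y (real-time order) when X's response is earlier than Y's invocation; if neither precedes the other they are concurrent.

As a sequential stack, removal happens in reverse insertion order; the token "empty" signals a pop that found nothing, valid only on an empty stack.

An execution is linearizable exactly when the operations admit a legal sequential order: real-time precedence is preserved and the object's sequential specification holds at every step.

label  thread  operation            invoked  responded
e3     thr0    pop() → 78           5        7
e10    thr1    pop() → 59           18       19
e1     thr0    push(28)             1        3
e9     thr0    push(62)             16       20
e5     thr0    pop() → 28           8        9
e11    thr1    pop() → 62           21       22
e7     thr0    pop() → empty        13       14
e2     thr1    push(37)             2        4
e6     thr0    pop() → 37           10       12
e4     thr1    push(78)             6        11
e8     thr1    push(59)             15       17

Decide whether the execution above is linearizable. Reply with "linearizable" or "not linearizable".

a witness: e2, e1, e4, e3, e5, e6, e7, e8, e10, e9, e11
after step 1 (e2 push(37)): stack <37>
after step 2 (e1 push(28)): stack <37,28>
after step 3 (e4 push(78)): stack <37,28,78>
after step 4 (e3 pop() → 78): stack <37,28>
after step 5 (e5 pop() → 28): stack <37>
after step 6 (e6 pop() → 37): stack <>
after step 7 (e7 pop() → empty): stack <>
after step 8 (e8 push(59)): stack <59>
after step 9 (e10 pop() → 59): stack <>
after step 10 (e9 push(62)): stack <62>
after step 11 (e11 pop() → 62): stack <>

linearizable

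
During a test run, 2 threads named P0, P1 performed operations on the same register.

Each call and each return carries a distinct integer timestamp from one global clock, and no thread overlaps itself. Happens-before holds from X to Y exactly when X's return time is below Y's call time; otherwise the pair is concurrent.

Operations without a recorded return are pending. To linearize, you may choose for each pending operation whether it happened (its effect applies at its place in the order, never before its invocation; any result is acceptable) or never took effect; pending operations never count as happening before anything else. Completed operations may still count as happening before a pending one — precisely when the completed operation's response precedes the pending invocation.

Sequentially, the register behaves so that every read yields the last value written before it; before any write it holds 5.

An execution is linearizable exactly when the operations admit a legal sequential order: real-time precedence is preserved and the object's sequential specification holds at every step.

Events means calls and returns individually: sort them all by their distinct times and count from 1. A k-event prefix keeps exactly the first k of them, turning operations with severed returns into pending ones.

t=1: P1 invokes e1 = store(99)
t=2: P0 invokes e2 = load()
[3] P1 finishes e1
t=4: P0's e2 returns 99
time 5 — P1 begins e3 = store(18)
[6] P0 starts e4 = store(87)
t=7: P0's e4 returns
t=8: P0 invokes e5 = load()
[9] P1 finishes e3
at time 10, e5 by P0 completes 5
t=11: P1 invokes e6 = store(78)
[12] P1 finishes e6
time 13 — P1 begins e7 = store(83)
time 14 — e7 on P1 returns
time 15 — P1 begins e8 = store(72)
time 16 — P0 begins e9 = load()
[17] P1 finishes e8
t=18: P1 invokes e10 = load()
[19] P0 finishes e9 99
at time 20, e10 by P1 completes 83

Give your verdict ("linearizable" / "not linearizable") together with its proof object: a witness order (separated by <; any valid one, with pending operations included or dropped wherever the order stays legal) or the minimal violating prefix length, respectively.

not linearizable — minimal violating prefix: 10 events

the violation lands at event 10, e5's response at time 10: events 1..9 linearize, events 1..10 do not
checked exhaustively: 6 real-time-consistent orders of 5 completed operations, zero legal register replays
for example e1, e2, e3, e4, e5 fails at step 5: e5 load() → 5 is not legal there
for example e1, e2, e4, e3, e5 fails at step 5: e5 load() → 5 is not legal there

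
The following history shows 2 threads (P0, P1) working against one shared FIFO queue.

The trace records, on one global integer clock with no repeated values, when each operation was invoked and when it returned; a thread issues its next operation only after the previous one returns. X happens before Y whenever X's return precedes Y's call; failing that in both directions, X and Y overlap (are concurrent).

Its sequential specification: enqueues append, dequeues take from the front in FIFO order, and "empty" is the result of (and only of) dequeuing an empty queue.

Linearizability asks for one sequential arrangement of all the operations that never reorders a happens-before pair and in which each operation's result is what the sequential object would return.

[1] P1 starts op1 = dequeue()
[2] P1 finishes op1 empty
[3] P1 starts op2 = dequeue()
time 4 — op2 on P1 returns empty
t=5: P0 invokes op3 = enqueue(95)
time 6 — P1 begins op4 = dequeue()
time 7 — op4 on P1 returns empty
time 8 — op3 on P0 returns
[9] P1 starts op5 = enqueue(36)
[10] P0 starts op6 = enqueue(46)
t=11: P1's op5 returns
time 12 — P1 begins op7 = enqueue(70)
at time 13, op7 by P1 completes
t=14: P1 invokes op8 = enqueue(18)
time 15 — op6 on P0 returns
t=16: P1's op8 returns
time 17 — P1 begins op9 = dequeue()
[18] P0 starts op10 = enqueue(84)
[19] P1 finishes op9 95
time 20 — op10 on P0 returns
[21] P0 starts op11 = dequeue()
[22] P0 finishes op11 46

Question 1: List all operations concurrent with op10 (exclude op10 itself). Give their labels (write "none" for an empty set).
Answer: op9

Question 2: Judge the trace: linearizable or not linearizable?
linearizable

a witness: op1, op2, op4, op3, op6, op5, op7, op8, op9, op10, op11
after step 1 (op1 dequeue() → empty): queue <>
after step 2 (op2 dequeue() → empty): queue <>
after step 3 (op4 dequeue() → empty): queue <>
after step 4 (op3 enqueue(95)): queue <95>
after step 5 (op6 enqueue(46)): queue <95,46>
after step 6 (op5 enqueue(36)): queue <95,46,36>
after step 7 (op7 enqueue(70)): queue <95,46,36,70>
after step 8 (op8 enqueue(18)): queue <95,46,36,70,18>
after step 9 (op9 dequeue() → 95): queue <46,36,70,18>
after step 10 (op10 enqueue(84)): queue <46,36,70,18,84>
after step 11 (op11 dequeue() → 46): queue <36,70,18,84>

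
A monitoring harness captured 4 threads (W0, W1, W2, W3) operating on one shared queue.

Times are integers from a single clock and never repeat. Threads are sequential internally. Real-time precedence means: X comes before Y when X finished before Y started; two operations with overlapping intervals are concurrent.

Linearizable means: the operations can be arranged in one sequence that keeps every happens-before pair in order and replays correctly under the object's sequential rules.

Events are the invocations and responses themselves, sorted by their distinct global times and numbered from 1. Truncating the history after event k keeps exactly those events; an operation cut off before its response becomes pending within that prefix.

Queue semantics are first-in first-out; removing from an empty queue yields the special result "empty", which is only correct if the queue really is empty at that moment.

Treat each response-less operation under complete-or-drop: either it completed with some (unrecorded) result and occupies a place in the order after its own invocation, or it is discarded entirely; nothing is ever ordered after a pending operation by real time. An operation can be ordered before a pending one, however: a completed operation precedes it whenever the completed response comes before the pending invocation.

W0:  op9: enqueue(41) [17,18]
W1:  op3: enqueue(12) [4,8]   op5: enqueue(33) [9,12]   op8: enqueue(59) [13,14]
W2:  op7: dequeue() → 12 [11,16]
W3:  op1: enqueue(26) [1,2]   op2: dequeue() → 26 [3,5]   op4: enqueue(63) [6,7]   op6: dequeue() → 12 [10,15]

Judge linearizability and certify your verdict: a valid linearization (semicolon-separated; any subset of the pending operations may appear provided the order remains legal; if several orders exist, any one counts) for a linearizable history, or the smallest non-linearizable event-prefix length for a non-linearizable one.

not linearizable — minimal violating prefix: 16 events

prefix check: 1..15 passes, 1..16 fails once op7's time-16 response joins
no legal order exists: 36 real-time-consistent candidates over 8 completed queue operations, all rejected
sample order op1, op2, op3, op4, op5, op6, op7, op8 stalls at step 7 — op7 dequeue() → 12 has no legal effect
sample order op1, op2, op3, op4, op5, op6, op8, op7 stalls at step 8 — op7 dequeue() → 12 has no legal effect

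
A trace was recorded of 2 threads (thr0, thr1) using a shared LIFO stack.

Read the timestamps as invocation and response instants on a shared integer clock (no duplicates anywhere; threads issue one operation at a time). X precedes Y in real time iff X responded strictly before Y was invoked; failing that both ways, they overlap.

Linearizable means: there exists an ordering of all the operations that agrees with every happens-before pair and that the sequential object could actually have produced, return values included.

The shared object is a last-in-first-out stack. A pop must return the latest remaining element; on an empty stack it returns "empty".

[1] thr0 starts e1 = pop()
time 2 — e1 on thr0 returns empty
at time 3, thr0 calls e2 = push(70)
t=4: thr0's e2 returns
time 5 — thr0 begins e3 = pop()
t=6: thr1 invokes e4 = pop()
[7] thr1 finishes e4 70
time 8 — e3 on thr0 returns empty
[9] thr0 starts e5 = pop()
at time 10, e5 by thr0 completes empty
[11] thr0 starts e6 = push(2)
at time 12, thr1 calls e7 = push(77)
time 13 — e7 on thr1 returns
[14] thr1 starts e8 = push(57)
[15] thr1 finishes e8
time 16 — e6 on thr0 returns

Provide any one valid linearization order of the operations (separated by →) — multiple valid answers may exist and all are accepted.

e1 → e2 → e4 → e3 → e5 → e6 → e7 → e8

1. e1 pop() → empty, leaving stack <>
2. e2 push(70), leaving stack <70>
3. e4 pop() → 70, leaving stack <>
4. e3 pop() → empty, leaving stack <>
5. e5 pop() → empty, leaving stack <>
6. e6 push(2), leaving stack <2>
7. e7 push(77), leaving stack <2,77>
8. e8 push(57), leaving stack <2,77,57>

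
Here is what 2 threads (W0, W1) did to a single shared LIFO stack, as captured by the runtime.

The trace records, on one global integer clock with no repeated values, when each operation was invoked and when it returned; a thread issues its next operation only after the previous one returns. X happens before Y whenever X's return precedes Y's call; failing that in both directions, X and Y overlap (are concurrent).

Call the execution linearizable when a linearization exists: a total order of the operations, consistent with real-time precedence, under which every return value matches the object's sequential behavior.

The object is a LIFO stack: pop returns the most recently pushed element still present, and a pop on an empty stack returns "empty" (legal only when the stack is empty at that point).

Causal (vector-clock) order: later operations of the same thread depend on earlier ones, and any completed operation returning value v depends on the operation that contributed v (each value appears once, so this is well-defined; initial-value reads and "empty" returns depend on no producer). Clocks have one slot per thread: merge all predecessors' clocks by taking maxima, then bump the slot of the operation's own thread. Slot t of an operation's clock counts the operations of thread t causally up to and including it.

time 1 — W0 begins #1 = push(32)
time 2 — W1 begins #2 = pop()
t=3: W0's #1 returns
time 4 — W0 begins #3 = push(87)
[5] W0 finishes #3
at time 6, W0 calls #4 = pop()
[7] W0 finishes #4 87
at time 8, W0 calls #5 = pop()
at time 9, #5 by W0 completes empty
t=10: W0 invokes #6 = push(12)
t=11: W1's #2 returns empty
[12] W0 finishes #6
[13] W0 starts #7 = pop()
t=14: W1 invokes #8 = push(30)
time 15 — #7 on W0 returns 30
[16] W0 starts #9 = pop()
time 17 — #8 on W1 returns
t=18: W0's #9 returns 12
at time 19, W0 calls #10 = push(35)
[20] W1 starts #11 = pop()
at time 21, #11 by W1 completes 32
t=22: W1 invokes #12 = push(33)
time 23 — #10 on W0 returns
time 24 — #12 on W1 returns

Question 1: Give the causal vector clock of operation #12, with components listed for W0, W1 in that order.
(1, 4)

#2 (invocation 2): nothing precedes it; W1's component alone gives (0, 1)
#1 (invocation 1): nothing precedes it; W0's component alone gives (1, 0)
#8, invoked 14, takes VC(#2)=(0, 1) under max, adds 1 for W1 → (0, 2)
#3, invoked 4, takes VC(#1)=(1, 0) under max, adds 1 for W0 → (2, 0)
#4, invoked 6, takes VC(#3)=(2, 0) under max, adds 1 for W0 → (3, 0)
#11, invoked 20, takes VC(#1)=(1, 0), VC(#8)=(0, 2) under max, adds 1 for W1 → (1, 3)
#5, invoked 8, takes VC(#4)=(3, 0) under max, adds 1 for W0 → (4, 0)
#12, invoked 22, takes VC(#11)=(1, 3) under max, adds 1 for W1 → (1, 4)
#6, invoked 10, takes VC(#5)=(4, 0) under max, adds 1 for W0 → (5, 0)
#7, invoked 13, takes VC(#6)=(5, 0), VC(#8)=(0, 2) under max, adds 1 for W0 → (6, 2)
#9, invoked 16, takes VC(#6)=(5, 0), VC(#7)=(6, 2) under max, adds 1 for W0 → (7, 2)
#10, invoked 19, takes VC(#9)=(7, 2) under max, adds 1 for W0 → (8, 2)
target: VC(#12) = (1, 4)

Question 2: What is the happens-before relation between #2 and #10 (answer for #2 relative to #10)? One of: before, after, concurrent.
before

#2 spans [2,11], #10 spans [19,23]
resp(#2)=11 < inv(#10)=19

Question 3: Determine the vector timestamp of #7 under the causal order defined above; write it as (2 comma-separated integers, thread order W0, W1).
(6, 2)

root op #2, invoked 2: fresh clock plus W1's own tick → (0, 1)
root op #1, invoked 1: fresh clock plus W0's own tick → (1, 0)
invoked at 14, #8 merges VC(#2)=(0, 1) and bumps W1's slot → (0, 2)
invoked at 4, #3 merges VC(#1)=(1, 0) and bumps W0's slot → (2, 0)
invoked at 6, #4 merges VC(#3)=(2, 0) and bumps W0's slot → (3, 0)
invoked at 20, #11 merges VC(#1)=(1, 0), VC(#8)=(0, 2) and bumps W1's slot → (1, 3)
invoked at 8, #5 merges VC(#4)=(3, 0) and bumps W0's slot → (4, 0)
invoked at 22, #12 merges VC(#11)=(1, 3) and bumps W1's slot → (1, 4)
invoked at 10, #6 merges VC(#5)=(4, 0) and bumps W0's slot → (5, 0)
invoked at 13, #7 merges VC(#6)=(5, 0), VC(#8)=(0, 2) and bumps W0's slot → (6, 2)
invoked at 16, #9 merges VC(#6)=(5, 0), VC(#7)=(6, 2) and bumps W0's slot → (7, 2)
invoked at 19, #10 merges VC(#9)=(7, 2) and bumps W0's slot → (8, 2)
target: VC(#7) = (6, 2)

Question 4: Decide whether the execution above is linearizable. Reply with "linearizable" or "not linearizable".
not linearizable

through event 10 a valid linearization exists; event 11 (#2 responding at time 11) ends that
every one of the 5 real-time-consistent orders over 5 completed LIFO stack ops fails the sequential spec
every completion of the 1 pending operation (#6) was checked; none linearizes
e.g. #1, #2, #3, #4, #5 (pending dropped): illegal at step 2, since #2 pop() → empty cannot apply there
e.g. #1, #3, #2, #4, #5 (pending dropped): illegal at step 3, since #2 pop() → empty cannot apply there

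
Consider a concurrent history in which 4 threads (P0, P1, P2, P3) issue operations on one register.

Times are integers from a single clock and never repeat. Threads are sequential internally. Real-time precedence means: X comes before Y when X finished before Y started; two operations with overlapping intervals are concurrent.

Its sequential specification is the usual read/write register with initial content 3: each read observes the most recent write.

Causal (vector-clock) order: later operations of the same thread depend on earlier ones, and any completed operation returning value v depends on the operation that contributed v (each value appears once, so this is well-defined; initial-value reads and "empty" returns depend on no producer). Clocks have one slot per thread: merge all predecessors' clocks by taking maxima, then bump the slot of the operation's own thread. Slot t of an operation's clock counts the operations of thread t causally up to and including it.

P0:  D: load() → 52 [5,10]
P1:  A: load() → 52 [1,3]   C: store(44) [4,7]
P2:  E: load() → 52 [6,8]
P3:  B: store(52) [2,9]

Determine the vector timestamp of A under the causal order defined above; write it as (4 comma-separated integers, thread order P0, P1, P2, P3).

B, invoked 2, has no incoming edges; only P3's bump applies → (0, 0, 0, 1)
E (invocation 6): componentwise max over VC(B)=(0, 0, 0, 1), +1 at P2, giving (0, 0, 1, 1)
A (invocation 1): componentwise max over VC(B)=(0, 0, 0, 1), +1 at P1, giving (0, 1, 0, 1)
D (invocation 5): componentwise max over VC(B)=(0, 0, 0, 1), +1 at P0, giving (1, 0, 0, 1)
C (invocation 4): componentwise max over VC(A)=(0, 1, 0, 1), +1 at P1, giving (0, 2, 0, 1)
target: VC(A) = (0, 1, 0, 1)

(0, 1, 0, 1)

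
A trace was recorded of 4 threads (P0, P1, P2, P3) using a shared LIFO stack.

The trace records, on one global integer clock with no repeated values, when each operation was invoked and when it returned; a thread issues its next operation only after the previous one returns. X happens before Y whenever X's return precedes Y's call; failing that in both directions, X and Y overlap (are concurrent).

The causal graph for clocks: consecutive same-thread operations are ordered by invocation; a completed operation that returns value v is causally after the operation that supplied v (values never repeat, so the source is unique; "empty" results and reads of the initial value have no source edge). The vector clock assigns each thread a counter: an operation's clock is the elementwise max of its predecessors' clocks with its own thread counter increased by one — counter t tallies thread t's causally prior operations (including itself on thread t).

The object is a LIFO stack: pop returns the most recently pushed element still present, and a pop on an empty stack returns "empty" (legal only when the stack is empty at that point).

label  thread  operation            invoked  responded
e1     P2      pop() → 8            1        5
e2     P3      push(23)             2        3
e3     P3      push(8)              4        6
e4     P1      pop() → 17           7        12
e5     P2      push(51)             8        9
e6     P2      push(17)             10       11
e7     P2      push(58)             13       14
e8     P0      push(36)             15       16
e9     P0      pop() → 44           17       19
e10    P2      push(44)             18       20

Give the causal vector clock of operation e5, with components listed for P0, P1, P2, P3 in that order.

e2 (invocation 2): nothing precedes it; P3's component alone gives (0, 0, 0, 1)
e8 (invocation 15): nothing precedes it; P0's component alone gives (1, 0, 0, 0)
from VC(e2)=(0, 0, 0, 1), e3 (invoked 4) maxes components and bumps P3 → (0, 0, 0, 2)
from VC(e3)=(0, 0, 0, 2), e1 (invoked 1) maxes components and bumps P2 → (0, 0, 1, 2)
from VC(e1)=(0, 0, 1, 2), e5 (invoked 8) maxes components and bumps P2 → (0, 0, 2, 2)
from VC(e5)=(0, 0, 2, 2), e6 (invoked 10) maxes components and bumps P2 → (0, 0, 3, 2)
from VC(e6)=(0, 0, 3, 2), e7 (invoked 13) maxes components and bumps P2 → (0, 0, 4, 2)
from VC(e6)=(0, 0, 3, 2), e4 (invoked 7) maxes components and bumps P1 → (0, 1, 3, 2)
from VC(e7)=(0, 0, 4, 2), e10 (invoked 18) maxes components and bumps P2 → (0, 0, 5, 2)
from VC(e8)=(1, 0, 0, 0), VC(e10)=(0, 0, 5, 2), e9 (invoked 17) maxes components and bumps P0 → (2, 0, 5, 2)
target: VC(e5) = (0, 0, 2, 2)

(0, 0, 2, 2)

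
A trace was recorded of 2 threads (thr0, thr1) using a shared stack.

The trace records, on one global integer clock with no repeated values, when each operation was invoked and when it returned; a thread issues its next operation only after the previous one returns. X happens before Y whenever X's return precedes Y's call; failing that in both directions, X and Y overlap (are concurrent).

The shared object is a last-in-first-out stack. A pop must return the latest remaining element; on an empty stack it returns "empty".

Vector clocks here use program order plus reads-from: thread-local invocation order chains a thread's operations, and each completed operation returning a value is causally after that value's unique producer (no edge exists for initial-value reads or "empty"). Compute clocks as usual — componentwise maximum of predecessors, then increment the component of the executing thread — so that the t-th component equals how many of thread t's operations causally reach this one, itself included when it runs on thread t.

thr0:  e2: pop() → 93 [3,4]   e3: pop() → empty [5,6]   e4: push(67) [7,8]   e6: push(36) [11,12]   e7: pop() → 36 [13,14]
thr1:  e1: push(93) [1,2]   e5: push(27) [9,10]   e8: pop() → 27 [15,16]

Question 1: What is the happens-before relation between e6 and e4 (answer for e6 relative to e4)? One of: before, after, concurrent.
Answer: after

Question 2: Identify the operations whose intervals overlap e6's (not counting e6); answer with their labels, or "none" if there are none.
Answer: none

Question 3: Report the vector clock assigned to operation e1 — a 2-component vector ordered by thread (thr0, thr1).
Answer: (0, 1)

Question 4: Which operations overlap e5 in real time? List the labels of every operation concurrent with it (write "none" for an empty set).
Answer: none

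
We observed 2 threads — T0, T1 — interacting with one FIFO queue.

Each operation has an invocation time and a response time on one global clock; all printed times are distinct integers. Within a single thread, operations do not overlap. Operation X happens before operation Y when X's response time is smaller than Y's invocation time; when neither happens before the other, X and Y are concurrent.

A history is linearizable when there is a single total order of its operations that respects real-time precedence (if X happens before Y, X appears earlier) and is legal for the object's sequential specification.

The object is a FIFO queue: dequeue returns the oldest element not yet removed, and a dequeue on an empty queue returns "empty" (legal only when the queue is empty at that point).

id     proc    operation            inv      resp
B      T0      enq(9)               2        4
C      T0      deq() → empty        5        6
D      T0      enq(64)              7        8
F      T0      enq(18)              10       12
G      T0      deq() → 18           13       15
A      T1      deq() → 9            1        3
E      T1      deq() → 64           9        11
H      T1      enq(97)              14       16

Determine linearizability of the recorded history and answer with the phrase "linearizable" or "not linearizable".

witness order: B, A, C, D, E, F, G, H
1. B enq(9), leaving queue <9>
2. A deq() → 9, leaving queue <>
3. C deq() → empty, leaving queue <>
4. D enq(64), leaving queue <64>
5. E deq() → 64, leaving queue <>
6. F enq(18), leaving queue <18>
7. G deq() → 18, leaving queue <>
8. H enq(97), leaving queue <97>

linearizable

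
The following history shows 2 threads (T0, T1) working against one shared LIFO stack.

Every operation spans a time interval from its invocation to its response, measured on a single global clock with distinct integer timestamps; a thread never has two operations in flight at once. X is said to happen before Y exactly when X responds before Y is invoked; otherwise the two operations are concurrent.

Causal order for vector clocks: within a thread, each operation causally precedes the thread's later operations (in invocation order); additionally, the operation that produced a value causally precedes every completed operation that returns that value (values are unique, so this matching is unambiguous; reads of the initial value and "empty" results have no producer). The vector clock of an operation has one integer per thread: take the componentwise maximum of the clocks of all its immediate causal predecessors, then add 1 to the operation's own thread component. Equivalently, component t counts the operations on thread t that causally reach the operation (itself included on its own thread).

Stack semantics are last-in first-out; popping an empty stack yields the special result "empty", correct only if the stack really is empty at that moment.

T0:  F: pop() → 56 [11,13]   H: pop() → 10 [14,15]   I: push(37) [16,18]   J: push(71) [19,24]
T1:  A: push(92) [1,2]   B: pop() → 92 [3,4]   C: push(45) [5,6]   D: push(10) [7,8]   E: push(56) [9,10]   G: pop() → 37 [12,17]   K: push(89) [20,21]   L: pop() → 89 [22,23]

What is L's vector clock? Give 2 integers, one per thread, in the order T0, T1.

invoked at 1, A has no predecessors; its own T1 bump gives (0, 1)
merge at B (invoked 3): VC(A)=(0, 1), own-thread bump on T1 → (0, 2)
merge at C (invoked 5): VC(B)=(0, 2), own-thread bump on T1 → (0, 3)
merge at D (invoked 7): VC(C)=(0, 3), own-thread bump on T1 → (0, 4)
merge at E (invoked 9): VC(D)=(0, 4), own-thread bump on T1 → (0, 5)
merge at F (invoked 11): VC(E)=(0, 5), own-thread bump on T0 → (1, 5)
merge at H (invoked 14): VC(D)=(0, 4), VC(F)=(1, 5), own-thread bump on T0 → (2, 5)
merge at I (invoked 16): VC(H)=(2, 5), own-thread bump on T0 → (3, 5)
merge at G (invoked 12): VC(E)=(0, 5), VC(I)=(3, 5), own-thread bump on T1 → (3, 6)
merge at J (invoked 19): VC(I)=(3, 5), own-thread bump on T0 → (4, 5)
merge at K (invoked 20): VC(G)=(3, 6), own-thread bump on T1 → (3, 7)
merge at L (invoked 22): VC(K)=(3, 7), own-thread bump on T1 → (3, 8)
target: VC(L) = (3, 8)

(3, 8)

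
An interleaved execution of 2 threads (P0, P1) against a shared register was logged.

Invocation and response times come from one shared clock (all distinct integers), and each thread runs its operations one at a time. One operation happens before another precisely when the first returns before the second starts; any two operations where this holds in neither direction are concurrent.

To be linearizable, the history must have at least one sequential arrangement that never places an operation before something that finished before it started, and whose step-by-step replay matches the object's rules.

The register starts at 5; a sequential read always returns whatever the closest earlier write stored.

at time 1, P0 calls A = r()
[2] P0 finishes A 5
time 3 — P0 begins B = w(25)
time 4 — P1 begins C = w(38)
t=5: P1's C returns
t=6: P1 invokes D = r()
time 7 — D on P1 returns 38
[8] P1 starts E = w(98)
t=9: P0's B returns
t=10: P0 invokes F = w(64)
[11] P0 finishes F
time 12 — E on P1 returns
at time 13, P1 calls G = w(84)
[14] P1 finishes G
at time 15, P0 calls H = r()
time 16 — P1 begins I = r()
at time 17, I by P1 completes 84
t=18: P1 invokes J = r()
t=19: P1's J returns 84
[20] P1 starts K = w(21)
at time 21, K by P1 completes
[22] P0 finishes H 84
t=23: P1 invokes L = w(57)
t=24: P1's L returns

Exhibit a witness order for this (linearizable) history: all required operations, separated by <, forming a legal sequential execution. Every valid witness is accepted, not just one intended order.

A < B < C < D < E < F < G < H < I < J < K < L

step 1: A r() → 5 — value 5
step 2: B w(25) — value 25
step 3: C w(38) — value 38
step 4: D r() → 38 — value 38
step 5: E w(98) — value 98
step 6: F w(64) — value 64
step 7: G w(84) — value 84
step 8: H r() → 84 — value 84
step 9: I r() → 84 — value 84
step 10: J r() → 84 — value 84
step 11: K w(21) — value 21
step 12: L w(57) — value 57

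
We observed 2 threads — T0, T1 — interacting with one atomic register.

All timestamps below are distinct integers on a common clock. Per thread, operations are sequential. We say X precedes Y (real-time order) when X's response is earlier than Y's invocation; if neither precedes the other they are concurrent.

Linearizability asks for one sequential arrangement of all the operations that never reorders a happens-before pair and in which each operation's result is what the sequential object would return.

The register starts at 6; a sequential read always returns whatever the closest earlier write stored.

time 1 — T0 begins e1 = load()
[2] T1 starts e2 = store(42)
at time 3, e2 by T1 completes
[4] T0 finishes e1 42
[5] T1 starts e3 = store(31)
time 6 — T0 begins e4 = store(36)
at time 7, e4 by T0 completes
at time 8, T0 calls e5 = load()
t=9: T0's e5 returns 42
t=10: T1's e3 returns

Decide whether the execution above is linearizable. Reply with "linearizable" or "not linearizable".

not linearizable

already the first 9 events (up to e5's response at time 9) admit no linearization; the first 8 still do
checked exhaustively: 2 real-time-consistent orders of 4 completed operations, zero legal atomic register replays
no completion choice of the 1 pending operation (e3) rescues it — every subset was tried
take e1, e2, e4, e5 (pending dropped): step 1 already fails, because e1 load() → 42 cannot occur there
take e2, e1, e4, e5 (pending dropped): step 4 already fails, because e5 load() → 42 cannot occur there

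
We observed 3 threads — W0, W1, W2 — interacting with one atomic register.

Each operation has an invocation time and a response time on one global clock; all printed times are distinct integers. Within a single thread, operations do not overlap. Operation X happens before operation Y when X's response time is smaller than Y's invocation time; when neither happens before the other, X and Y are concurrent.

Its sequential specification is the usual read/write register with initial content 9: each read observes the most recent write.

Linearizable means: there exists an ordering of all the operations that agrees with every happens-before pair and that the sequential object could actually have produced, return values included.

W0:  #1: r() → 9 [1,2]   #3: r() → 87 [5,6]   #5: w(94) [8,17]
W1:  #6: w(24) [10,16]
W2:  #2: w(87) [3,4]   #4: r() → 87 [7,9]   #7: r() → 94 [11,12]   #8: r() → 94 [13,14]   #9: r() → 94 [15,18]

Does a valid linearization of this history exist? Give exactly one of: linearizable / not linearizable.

linearizable

one valid linearization: #1, #2, #3, #4, #5, #7, #8, #9, #6
1. #1 r() → 9, leaving value 9
2. #2 w(87), leaving value 87
3. #3 r() → 87, leaving value 87
4. #4 r() → 87, leaving value 87
5. #5 w(94), leaving value 94
6. #7 r() → 94, leaving value 94
7. #8 r() → 94, leaving value 94
8. #9 r() → 94, leaving value 94
9. #6 w(24), leaving value 24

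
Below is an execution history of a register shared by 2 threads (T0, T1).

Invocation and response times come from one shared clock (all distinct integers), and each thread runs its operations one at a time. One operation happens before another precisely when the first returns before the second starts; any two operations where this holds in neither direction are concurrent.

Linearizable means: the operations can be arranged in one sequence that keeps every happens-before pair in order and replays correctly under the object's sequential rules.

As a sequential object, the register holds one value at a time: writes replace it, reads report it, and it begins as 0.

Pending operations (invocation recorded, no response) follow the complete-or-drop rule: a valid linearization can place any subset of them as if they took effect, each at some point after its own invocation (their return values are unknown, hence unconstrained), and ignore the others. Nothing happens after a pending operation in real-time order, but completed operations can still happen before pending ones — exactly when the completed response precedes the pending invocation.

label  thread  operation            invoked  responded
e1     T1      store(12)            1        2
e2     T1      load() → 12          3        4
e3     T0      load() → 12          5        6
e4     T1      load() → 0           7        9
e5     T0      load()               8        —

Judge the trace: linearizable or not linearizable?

not linearizable

already the first 9 events (up to e4's response at time 9) admit no linearization; the first 8 still do
one real-time candidate order over the 4 completed operations — the register replay rejects it
include/drop combinations of the 1 pending operation (e5) were all tried; none helps
take e1, e2, e3, e4 (pending dropped): step 4 already fails, because e4 load() → 0 cannot occur there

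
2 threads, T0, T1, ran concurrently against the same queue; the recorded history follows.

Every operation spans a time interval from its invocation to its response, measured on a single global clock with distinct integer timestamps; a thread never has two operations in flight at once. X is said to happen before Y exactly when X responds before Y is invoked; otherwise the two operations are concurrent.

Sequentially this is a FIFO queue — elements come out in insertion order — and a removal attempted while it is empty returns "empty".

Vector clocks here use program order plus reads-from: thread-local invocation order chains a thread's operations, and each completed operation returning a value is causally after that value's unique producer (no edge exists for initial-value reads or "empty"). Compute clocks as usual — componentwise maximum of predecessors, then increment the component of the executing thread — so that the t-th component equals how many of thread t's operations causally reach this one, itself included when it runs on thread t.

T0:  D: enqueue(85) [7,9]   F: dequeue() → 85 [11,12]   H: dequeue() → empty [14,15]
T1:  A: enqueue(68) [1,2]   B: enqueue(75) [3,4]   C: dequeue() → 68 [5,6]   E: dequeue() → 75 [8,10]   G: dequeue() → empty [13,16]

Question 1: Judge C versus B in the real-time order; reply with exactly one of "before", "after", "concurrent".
C spans [5,6], B spans [3,4]
resp(B)=4 < inv(C)=5

after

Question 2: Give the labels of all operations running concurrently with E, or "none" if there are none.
E spans [8,10]; an op avoiding the whole window 8..10 is ordered, any other is concurrent
A [1,2]: before
B [3,4]: before
C [5,6]: before
D [7,9]: concurrent
F [11,12]: after
G [13,16]: after
H [14,15]: after

D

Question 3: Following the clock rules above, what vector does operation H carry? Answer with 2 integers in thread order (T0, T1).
A, invoked 1, has no incoming edges; only T1's bump applies → (0, 1)
D, invoked 7, has no incoming edges; only T0's bump applies → (1, 0)
invoked at 3, B merges VC(A)=(0, 1) and bumps T1's slot → (0, 2)
invoked at 11, F merges VC(D)=(1, 0) and bumps T0's slot → (2, 0)
invoked at 5, C merges VC(A)=(0, 1), VC(B)=(0, 2) and bumps T1's slot → (0, 3)
invoked at 14, H merges VC(F)=(2, 0) and bumps T0's slot → (3, 0)
invoked at 8, E merges VC(B)=(0, 2), VC(C)=(0, 3) and bumps T1's slot → (0, 4)
invoked at 13, G merges VC(E)=(0, 4) and bumps T1's slot → (0, 5)
target: VC(H) = (3, 0)

(3, 0)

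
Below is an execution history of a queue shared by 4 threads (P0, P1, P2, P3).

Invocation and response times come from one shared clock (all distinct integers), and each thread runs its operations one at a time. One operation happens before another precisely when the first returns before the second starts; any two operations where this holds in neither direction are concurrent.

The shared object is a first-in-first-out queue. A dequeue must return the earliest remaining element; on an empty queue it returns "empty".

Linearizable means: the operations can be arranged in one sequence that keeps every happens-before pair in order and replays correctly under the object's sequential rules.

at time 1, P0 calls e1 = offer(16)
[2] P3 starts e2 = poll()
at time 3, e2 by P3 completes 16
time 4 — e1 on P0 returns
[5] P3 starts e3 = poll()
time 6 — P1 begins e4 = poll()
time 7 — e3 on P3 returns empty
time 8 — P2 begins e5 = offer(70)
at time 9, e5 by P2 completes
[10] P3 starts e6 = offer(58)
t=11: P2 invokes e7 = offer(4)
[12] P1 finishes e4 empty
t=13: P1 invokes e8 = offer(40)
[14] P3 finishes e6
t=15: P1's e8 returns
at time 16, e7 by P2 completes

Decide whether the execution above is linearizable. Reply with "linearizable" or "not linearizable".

linearizable

witness order: e1, e2, e3, e4, e5, e6, e7, e8
step 1: e1 offer(16) — queue <16>
step 2: e2 poll() → 16 — queue <>
step 3: e3 poll() → empty — queue <>
step 4: e4 poll() → empty — queue <>
step 5: e5 offer(70) — queue <70>
step 6: e6 offer(58) — queue <70,58>
step 7: e7 offer(4) — queue <70,58,4>
step 8: e8 offer(40) — queue <70,58,4,40>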